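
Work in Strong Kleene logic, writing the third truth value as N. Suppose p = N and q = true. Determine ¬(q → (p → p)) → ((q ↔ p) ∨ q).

true

p → p = N → N = N  [¬N ∨ N]
q → (p → p) = true → N = N
¬(q → (p → p)) = ¬N = N
q ↔ p = true ↔ N = N
(q ↔ p) ∨ q = N ∨ true = true
¬(q → (p → p)) → ((q ↔ p) ∨ q) = N → true = true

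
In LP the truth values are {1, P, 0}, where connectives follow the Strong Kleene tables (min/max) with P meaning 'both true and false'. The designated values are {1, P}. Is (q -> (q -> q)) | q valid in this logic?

Every assignment of q over {1, P, 0} gives a value in {1, P}.
In particular, with q=P: (q -> (q -> q)) | q = P.

Yes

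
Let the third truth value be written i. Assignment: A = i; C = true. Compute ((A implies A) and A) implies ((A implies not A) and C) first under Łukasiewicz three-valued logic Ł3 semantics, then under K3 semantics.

In Łukasiewicz three-valued logic Ł3: A implies A = i implies i = true  [min(1, 1−½+½)]
(A implies A) and A = true and i = i
not A = not i = i
A implies not A = i implies i = true
(A implies not A) and C = true and true = true
((A implies A) and A) implies ((A implies not A) and C) = i implies true = true
In K3: A implies A = i implies i = i  [not i or i]
(A implies A) and A = i and i = i
not A = not i = i
A implies not A = i implies i = i
(A implies not A) and C = i and true = i
((A implies A) and A) implies ((A implies not A) and C) = i implies i = i
They differ because Łukasiewicz three-valued logic Ł3 and K3 treat i differently under implication.

true; i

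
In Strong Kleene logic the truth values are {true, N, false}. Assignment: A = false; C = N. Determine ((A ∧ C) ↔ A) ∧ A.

A ∧ C = false ∧ N = false
(A ∧ C) ↔ A = false ↔ false = true
((A ∧ C) ↔ A) ∧ A = true ∧ false = false

false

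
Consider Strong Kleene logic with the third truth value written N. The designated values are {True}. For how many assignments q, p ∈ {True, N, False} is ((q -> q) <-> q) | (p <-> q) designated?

Designated under: (q=True, p=True); (q=True, p=N); (q=True, p=False); (q=False, p=False).

4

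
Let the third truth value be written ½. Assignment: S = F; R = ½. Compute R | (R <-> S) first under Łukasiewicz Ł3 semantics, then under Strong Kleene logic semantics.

In Łukasiewicz Ł3: R <-> S = ½ <-> F = ½
R | (R <-> S) = ½ | ½ = ½
In Strong Kleene logic: R <-> S = ½ <-> F = ½
R | (R <-> S) = ½ | ½ = ½

½; ½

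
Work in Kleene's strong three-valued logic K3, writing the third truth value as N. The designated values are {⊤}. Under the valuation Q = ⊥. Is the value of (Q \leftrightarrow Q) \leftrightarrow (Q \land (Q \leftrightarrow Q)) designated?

No

Q \leftrightarrow Q = ⊥ \leftrightarrow ⊥ = ⊤
Q \leftrightarrow Q = ⊥ \leftrightarrow ⊥ = ⊤
Q \land (Q \leftrightarrow Q) = ⊥ \land ⊤ = ⊥
(Q \leftrightarrow Q) \leftrightarrow (Q \land (Q \leftrightarrow Q)) = ⊤ \leftrightarrow ⊥ = ⊥
⊥ ∉ {⊤}.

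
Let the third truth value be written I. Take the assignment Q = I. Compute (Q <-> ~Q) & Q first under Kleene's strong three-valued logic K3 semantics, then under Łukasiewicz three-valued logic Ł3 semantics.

In Kleene's strong three-valued logic K3: ~Q = ~I = I
Q <-> ~Q = I <-> I = I
(Q <-> ~Q) & Q = I & I = I
In Łukasiewicz three-valued logic Ł3: ~Q = ~I = I
Q <-> ~Q = I <-> I = 1  [1 − |½−½|]
(Q <-> ~Q) & Q = 1 & I = I

I; I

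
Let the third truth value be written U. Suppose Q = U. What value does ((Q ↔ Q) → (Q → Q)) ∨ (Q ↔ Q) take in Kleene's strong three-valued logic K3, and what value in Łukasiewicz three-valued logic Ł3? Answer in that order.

U; True

In Kleene's strong three-valued logic K3: Q ↔ Q = U ↔ U = U
Q → Q = U → U = U  [¬U ∨ U]
(Q ↔ Q) → (Q → Q) = U → U = U
Q ↔ Q = U ↔ U = U
((Q ↔ Q) → (Q → Q)) ∨ (Q ↔ Q) = U ∨ U = U
In Łukasiewicz three-valued logic Ł3: Q ↔ Q = U ↔ U = True  [1 − |½−½|]
Q → Q = U → U = True
(Q ↔ Q) → (Q → Q) = True → True = True
Q ↔ Q = U ↔ U = True
((Q ↔ Q) → (Q → Q)) ∨ (Q ↔ Q) = True ∨ True = True
They differ because Kleene's strong three-valued logic K3 and Łukasiewicz three-valued logic Ł3 treat U differently under implication.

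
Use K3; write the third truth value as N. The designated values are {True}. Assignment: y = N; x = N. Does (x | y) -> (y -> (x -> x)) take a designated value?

x | y = N | N = N
x -> x = N -> N = N  [~N | N]
y -> (x -> x) = N -> N = N
(x | y) -> (y -> (x -> x)) = N -> N = N
N ∉ {True}.

No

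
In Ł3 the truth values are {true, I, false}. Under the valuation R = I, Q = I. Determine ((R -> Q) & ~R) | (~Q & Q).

I

R -> Q = I -> I = true  [min(1, 1−½+½)]
~R = ~I = I
(R -> Q) & ~R = true & I = I
~Q = ~I = I
~Q & Q = I & I = I
((R -> Q) & ~R) | (~Q & Q) = I | I = I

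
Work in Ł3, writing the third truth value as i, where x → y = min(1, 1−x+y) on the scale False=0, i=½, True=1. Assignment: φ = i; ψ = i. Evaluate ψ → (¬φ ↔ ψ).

¬φ = ¬i = i
¬φ ↔ ψ = i ↔ i = True  [1 − |½−½|]
ψ → (¬φ ↔ ψ) = i → True = True

True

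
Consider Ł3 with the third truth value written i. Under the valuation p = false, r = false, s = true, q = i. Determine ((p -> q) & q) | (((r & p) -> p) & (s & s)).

p -> q = false -> i = true  [min(1, 1−0+½)]
(p -> q) & q = true & i = i
r & p = false & false = false
(r & p) -> p = false -> false = true
s & s = true & true = true
((r & p) -> p) & (s & s) = true & true = true
((p -> q) & q) | (((r & p) -> p) & (s & s)) = i | true = true

true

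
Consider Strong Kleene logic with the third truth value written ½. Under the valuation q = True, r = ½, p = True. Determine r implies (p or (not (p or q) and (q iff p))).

p or q = True or True = True
not (p or q) = not True = False
q iff p = True iff True = True
not (p or q) and (q iff p) = False and True = False
p or (not (p or q) and (q iff p)) = True or False = True
r implies (p or (not (p or q) and (q iff p))) = ½ implies True = True  [not ½ or True]

True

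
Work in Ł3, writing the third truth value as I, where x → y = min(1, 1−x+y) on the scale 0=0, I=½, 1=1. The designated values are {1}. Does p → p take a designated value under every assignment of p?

Yes

Every assignment of p over {1, I, 0} gives a value in {1}.
In particular, with p=I: p → p = 1.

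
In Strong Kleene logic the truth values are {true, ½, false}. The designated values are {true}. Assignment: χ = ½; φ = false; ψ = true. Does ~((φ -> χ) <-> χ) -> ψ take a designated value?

Yes

φ -> χ = false -> ½ = true  [~false | ½]
(φ -> χ) <-> χ = true <-> ½ = ½
~((φ -> χ) <-> χ) = ~½ = ½
~((φ -> χ) <-> χ) -> ψ = ½ -> true = true
true ∈ {true}.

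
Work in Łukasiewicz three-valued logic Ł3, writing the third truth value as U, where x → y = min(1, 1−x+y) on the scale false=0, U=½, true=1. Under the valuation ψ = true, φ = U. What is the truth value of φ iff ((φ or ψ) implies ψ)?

φ or ψ = U or true = true
(φ or ψ) implies ψ = true implies true = true
φ iff ((φ or ψ) implies ψ) = U iff true = U  [1 − |½−1|]

U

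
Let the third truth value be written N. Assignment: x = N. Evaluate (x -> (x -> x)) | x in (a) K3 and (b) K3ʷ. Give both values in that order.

N; N

In K3: x -> x = N -> N = N  [~N | N]
x -> (x -> x) = N -> N = N
(x -> (x -> x)) | x = N | N = N
In K3ʷ: x -> x = N -> N = N  [any arg is the third value ⇒ result is the third value]
x -> (x -> x) = N -> N = N
(x -> (x -> x)) | x = N | N = N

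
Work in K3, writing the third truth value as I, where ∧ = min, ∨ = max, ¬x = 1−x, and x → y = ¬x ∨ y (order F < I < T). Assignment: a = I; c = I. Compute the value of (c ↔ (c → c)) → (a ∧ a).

c → c = I → I = I  [¬I ∨ I]
c ↔ (c → c) = I ↔ I = I
a ∧ a = I ∧ I = I
(c ↔ (c → c)) → (a ∧ a) = I → I = I

I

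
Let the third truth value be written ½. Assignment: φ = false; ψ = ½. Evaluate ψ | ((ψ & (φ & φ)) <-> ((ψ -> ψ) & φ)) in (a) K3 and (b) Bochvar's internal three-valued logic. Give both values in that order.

In K3: φ & φ = false & false = false
ψ & (φ & φ) = ½ & false = false
ψ -> ψ = ½ -> ½ = ½
(ψ -> ψ) & φ = ½ & false = false
(ψ & (φ & φ)) <-> ((ψ -> ψ) & φ) = false <-> false = true
ψ | ((ψ & (φ & φ)) <-> ((ψ -> ψ) & φ)) = ½ | true = true
In Bochvar's internal three-valued logic: φ & φ = false & false = false
ψ & (φ & φ) = ½ & false = ½
ψ -> ψ = ½ -> ½ = ½  [any arg is the third value ⇒ result is the third value]
(ψ -> ψ) & φ = ½ & false = ½
(ψ & (φ & φ)) <-> ((ψ -> ψ) & φ) = ½ <-> ½ = ½
ψ | ((ψ & (φ & φ)) <-> ((ψ -> ψ) & φ)) = ½ | ½ = ½
They differ because K3 and Bochvar's internal three-valued logic treat ½ differently under the binary connectives.

true; ½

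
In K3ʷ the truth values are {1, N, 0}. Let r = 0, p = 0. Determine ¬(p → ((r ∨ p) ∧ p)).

0

r ∨ p = 0 ∨ 0 = 0
(r ∨ p) ∧ p = 0 ∧ 0 = 0
p → ((r ∨ p) ∧ p) = 0 → 0 = 1
¬(p → ((r ∨ p) ∧ p)) = ¬1 = 0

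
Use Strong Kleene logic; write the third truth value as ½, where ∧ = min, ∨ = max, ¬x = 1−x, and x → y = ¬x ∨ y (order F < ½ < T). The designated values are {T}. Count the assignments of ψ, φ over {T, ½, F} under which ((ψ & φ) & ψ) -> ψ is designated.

7

Of the 9 assignments, 7 give a value in {T}.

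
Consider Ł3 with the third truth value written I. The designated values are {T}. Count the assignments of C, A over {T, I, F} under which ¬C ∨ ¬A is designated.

Of the 9 assignments, 5 give a value in {T}.

5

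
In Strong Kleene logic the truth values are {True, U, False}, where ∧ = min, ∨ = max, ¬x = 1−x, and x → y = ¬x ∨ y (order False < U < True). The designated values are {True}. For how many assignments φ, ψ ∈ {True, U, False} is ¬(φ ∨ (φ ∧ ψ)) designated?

Designated under: (φ=False, ψ=True); (φ=False, ψ=U); (φ=False, ψ=False).

3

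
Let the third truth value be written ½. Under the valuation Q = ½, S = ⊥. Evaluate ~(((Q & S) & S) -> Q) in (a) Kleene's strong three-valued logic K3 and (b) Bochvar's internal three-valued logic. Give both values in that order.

In Kleene's strong three-valued logic K3: Q & S = ½ & ⊥ = ⊥
(Q & S) & S = ⊥ & ⊥ = ⊥
((Q & S) & S) -> Q = ⊥ -> ½ = ⊤
~(((Q & S) & S) -> Q) = ~⊤ = ⊥
In Bochvar's internal three-valued logic: Q & S = ½ & ⊥ = ½
(Q & S) & S = ½ & ⊥ = ½
((Q & S) & S) -> Q = ½ -> ½ = ½
~(((Q & S) & S) -> Q) = ~½ = ½
They differ because Kleene's strong three-valued logic K3 and Bochvar's internal three-valued logic treat ½ differently under the binary connectives.

⊥; ½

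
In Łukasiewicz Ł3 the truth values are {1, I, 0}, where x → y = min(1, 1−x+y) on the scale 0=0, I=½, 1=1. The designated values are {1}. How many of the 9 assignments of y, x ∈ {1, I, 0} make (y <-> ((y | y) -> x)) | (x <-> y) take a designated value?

Designated under: (y=1, x=1); (y=I, x=I); (y=I, x=0); (y=0, x=0).

4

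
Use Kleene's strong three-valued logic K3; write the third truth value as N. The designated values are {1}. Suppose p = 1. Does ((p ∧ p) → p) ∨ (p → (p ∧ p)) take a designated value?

Yes

p ∧ p = 1 ∧ 1 = 1
(p ∧ p) → p = 1 → 1 = 1
p ∧ p = 1 ∧ 1 = 1
p → (p ∧ p) = 1 → 1 = 1
((p ∧ p) → p) ∨ (p → (p ∧ p)) = 1 ∨ 1 = 1
1 ∈ {1}.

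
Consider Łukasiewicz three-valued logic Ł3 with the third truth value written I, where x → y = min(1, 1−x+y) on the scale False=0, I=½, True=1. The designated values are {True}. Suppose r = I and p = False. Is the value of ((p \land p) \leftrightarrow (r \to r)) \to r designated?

Yes

p \land p = False \land False = False
r \to r = I \to I = True
(p \land p) \leftrightarrow (r \to r) = False \leftrightarrow True = False
((p \land p) \leftrightarrow (r \to r)) \to r = False \to I = True
True ∈ {True}.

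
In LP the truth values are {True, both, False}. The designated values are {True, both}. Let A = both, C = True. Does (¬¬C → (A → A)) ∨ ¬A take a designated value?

Yes

¬C = ¬True = False
¬¬C = ¬False = True
A → A = both → both = both  [¬both ∨ both]
¬¬C → (A → A) = True → both = both
¬A = ¬both = both
(¬¬C → (A → A)) ∨ ¬A = both ∨ both = both
both ∈ {True, both}.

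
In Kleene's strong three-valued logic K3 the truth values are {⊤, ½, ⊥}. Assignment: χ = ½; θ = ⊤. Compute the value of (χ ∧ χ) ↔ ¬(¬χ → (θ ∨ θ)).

½

χ ∧ χ = ½ ∧ ½ = ½
¬χ = ¬½ = ½
θ ∨ θ = ⊤ ∨ ⊤ = ⊤
¬χ → (θ ∨ θ) = ½ → ⊤ = ⊤  [¬½ ∨ ⊤]
¬(¬χ → (θ ∨ θ)) = ¬⊤ = ⊥
(χ ∧ χ) ↔ ¬(¬χ → (θ ∨ θ)) = ½ ↔ ⊥ = ½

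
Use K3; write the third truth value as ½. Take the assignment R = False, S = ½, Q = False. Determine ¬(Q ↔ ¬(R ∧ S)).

R ∧ S = False ∧ ½ = False
¬(R ∧ S) = ¬False = True
Q ↔ ¬(R ∧ S) = False ↔ True = False
¬(Q ↔ ¬(R ∧ S)) = ¬False = True

True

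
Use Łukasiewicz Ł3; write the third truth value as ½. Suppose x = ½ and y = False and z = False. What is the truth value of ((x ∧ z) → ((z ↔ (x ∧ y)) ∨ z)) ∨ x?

True

x ∧ z = ½ ∧ False = False
x ∧ y = ½ ∧ False = False
z ↔ (x ∧ y) = False ↔ False = True
(z ↔ (x ∧ y)) ∨ z = True ∨ False = True
(x ∧ z) → ((z ↔ (x ∧ y)) ∨ z) = False → True = True
((x ∧ z) → ((z ↔ (x ∧ y)) ∨ z)) ∨ x = True ∨ ½ = True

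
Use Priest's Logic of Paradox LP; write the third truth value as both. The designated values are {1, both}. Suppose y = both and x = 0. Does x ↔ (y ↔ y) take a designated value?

Yes

y ↔ y = both ↔ both = both
x ↔ (y ↔ y) = 0 ↔ both = both
both ∈ {1, both}.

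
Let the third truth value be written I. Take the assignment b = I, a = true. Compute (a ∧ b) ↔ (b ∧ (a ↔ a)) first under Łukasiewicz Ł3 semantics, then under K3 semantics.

true; I

In Łukasiewicz Ł3: a ∧ b = true ∧ I = I
a ↔ a = true ↔ true = true
b ∧ (a ↔ a) = I ∧ true = I
(a ∧ b) ↔ (b ∧ (a ↔ a)) = I ↔ I = true  [1 − |½−½|]
In K3: a ∧ b = true ∧ I = I
a ↔ a = true ↔ true = true
b ∧ (a ↔ a) = I ∧ true = I
(a ∧ b) ↔ (b ∧ (a ↔ a)) = I ↔ I = I
They differ because Łukasiewicz Ł3 and K3 treat I differently under implication.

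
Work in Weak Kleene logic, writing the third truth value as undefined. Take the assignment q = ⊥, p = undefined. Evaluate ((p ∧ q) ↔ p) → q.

p ∧ q = undefined ∧ ⊥ = undefined
(p ∧ q) ↔ p = undefined ↔ undefined = undefined
((p ∧ q) ↔ p) → q = undefined → ⊥ = undefined

undefined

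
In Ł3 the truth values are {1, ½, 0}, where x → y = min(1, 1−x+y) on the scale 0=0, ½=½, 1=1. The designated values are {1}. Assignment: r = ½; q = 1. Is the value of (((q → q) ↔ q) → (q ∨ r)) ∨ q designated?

q → q = 1 → 1 = 1
(q → q) ↔ q = 1 ↔ 1 = 1
q ∨ r = 1 ∨ ½ = 1
((q → q) ↔ q) → (q ∨ r) = 1 → 1 = 1
(((q → q) ↔ q) → (q ∨ r)) ∨ q = 1 ∨ 1 = 1
1 ∈ {1}.

Yes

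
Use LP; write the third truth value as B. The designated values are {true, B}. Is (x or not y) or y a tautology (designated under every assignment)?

Yes

Every assignment of x, y over {true, B, false} gives a value in {true, B}.
In particular, with x=B, y=B: (x or not y) or y = B.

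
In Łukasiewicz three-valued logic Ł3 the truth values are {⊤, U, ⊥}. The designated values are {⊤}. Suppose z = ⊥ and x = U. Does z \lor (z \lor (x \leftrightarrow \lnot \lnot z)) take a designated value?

No

\lnot z = \lnot ⊥ = ⊤
\lnot \lnot z = \lnot ⊤ = ⊥
x \leftrightarrow \lnot \lnot z = U \leftrightarrow ⊥ = U  [1 − |½−0|]
z \lor (x \leftrightarrow \lnot \lnot z) = ⊥ \lor U = U
z \lor (z \lor (x \leftrightarrow \lnot \lnot z)) = ⊥ \lor U = U
U ∉ {⊤}.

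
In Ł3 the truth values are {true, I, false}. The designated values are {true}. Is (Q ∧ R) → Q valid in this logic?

Yes

Every assignment of Q, R over {true, I, false} gives a value in {true}.
In particular, with Q=I, R=I: (Q ∧ R) → Q = true.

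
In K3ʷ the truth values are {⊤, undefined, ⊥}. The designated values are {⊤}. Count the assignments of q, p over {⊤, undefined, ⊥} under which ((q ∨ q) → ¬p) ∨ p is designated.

Designated under: (q=⊤, p=⊤); (q=⊤, p=⊥); (q=⊥, p=⊤); (q=⊥, p=⊥).

4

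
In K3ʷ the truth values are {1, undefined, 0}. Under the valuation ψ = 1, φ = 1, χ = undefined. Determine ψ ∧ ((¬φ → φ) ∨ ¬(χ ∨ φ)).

undefined

¬φ = ¬1 = 0
¬φ → φ = 0 → 1 = 1
χ ∨ φ = undefined ∨ 1 = undefined
¬(χ ∨ φ) = ¬undefined = undefined
(¬φ → φ) ∨ ¬(χ ∨ φ) = 1 ∨ undefined = undefined
ψ ∧ ((¬φ → φ) ∨ ¬(χ ∨ φ)) = 1 ∧ undefined = undefined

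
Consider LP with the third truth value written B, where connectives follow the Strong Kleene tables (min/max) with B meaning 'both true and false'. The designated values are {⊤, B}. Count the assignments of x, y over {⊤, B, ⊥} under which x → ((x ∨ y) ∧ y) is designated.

Of the 9 assignments, 8 give a value in {⊤, B}.

8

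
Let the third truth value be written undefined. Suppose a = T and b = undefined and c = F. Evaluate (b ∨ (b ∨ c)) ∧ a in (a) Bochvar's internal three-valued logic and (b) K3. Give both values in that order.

In Bochvar's internal three-valued logic: b ∨ c = undefined ∨ F = undefined
b ∨ (b ∨ c) = undefined ∨ undefined = undefined
(b ∨ (b ∨ c)) ∧ a = undefined ∧ T = undefined
In K3: b ∨ c = undefined ∨ F = undefined
b ∨ (b ∨ c) = undefined ∨ undefined = undefined
(b ∨ (b ∨ c)) ∧ a = undefined ∧ T = undefined

undefined; undefined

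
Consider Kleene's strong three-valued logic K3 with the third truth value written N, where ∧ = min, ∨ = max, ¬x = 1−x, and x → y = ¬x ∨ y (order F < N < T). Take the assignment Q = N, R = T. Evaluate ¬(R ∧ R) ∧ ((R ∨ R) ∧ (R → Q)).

R ∧ R = T ∧ T = T
¬(R ∧ R) = ¬T = F
R ∨ R = T ∨ T = T
R → Q = T → N = N  [¬T ∨ N]
(R ∨ R) ∧ (R → Q) = T ∧ N = N
¬(R ∧ R) ∧ ((R ∨ R) ∧ (R → Q)) = F ∧ N = F

F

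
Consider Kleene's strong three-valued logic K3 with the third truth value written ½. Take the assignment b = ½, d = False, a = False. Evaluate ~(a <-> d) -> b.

a <-> d = False <-> False = True
~(a <-> d) = ~True = False
~(a <-> d) -> b = False -> ½ = True  [~False | ½]

True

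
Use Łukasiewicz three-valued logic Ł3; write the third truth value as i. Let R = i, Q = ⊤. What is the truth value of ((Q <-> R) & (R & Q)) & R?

Q <-> R = ⊤ <-> i = i
R & Q = i & ⊤ = i
(Q <-> R) & (R & Q) = i & i = i
((Q <-> R) & (R & Q)) & R = i & i = i

i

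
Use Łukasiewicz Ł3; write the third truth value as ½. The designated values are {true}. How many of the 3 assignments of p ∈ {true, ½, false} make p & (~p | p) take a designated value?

p=true: true ✓
p=½: ½ ·
p=false: false ·

1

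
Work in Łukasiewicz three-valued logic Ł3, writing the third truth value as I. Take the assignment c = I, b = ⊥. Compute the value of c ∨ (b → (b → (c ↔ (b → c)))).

⊤

b → c = ⊥ → I = ⊤
c ↔ (b → c) = I ↔ ⊤ = I
b → (c ↔ (b → c)) = ⊥ → I = ⊤
b → (b → (c ↔ (b → c))) = ⊥ → ⊤ = ⊤
c ∨ (b → (b → (c ↔ (b → c)))) = I ∨ ⊤ = ⊤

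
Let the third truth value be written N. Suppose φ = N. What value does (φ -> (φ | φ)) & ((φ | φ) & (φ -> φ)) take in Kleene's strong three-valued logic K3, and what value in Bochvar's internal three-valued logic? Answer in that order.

N; N

In Kleene's strong three-valued logic K3: φ | φ = N | N = N
φ -> (φ | φ) = N -> N = N  [~N | N]
φ | φ = N | N = N
φ -> φ = N -> N = N
(φ | φ) & (φ -> φ) = N & N = N
(φ -> (φ | φ)) & ((φ | φ) & (φ -> φ)) = N & N = N
In Bochvar's internal three-valued logic: φ | φ = N | N = N
φ -> (φ | φ) = N -> N = N
φ | φ = N | N = N
φ -> φ = N -> N = N
(φ | φ) & (φ -> φ) = N & N = N
(φ -> (φ | φ)) & ((φ | φ) & (φ -> φ)) = N & N = N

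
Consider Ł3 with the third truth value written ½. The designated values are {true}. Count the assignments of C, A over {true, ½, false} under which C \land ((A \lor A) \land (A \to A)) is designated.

1

Designated under: (C=true, A=true).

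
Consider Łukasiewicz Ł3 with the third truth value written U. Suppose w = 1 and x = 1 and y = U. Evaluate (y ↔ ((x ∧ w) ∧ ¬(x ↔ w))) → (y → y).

1

x ∧ w = 1 ∧ 1 = 1
x ↔ w = 1 ↔ 1 = 1
¬(x ↔ w) = ¬1 = 0
(x ∧ w) ∧ ¬(x ↔ w) = 1 ∧ 0 = 0
y ↔ ((x ∧ w) ∧ ¬(x ↔ w)) = U ↔ 0 = U  [1 − |½−0|]
y → y = U → U = 1
(y ↔ ((x ∧ w) ∧ ¬(x ↔ w))) → (y → y) = U → 1 = 1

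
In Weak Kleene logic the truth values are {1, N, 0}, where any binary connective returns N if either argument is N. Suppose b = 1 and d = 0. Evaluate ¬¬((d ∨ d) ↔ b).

0

d ∨ d = 0 ∨ 0 = 0
(d ∨ d) ↔ b = 0 ↔ 1 = 0
¬((d ∨ d) ↔ b) = ¬0 = 1
¬¬((d ∨ d) ↔ b) = ¬1 = 0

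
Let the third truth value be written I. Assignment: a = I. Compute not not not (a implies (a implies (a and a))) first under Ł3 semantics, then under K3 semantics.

False; I

In Ł3: a and a = I and I = I
a implies (a and a) = I implies I = True  [min(1, 1−½+½)]
a implies (a implies (a and a)) = I implies True = True
not (a implies (a implies (a and a))) = not True = False
not not (a implies (a implies (a and a))) = not False = True
not not not (a implies (a implies (a and a))) = not True = False
In K3: a and a = I and I = I
a implies (a and a) = I implies I = I  [not I or I]
a implies (a implies (a and a)) = I implies I = I
not (a implies (a implies (a and a))) = not I = I
not not (a implies (a implies (a and a))) = not I = I
not not not (a implies (a implies (a and a))) = not I = I
They differ because Ł3 and K3 treat I differently under implication.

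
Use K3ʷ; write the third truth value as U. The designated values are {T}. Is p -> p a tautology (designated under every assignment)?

Countermodel: p=U gives U, which is not designated.

No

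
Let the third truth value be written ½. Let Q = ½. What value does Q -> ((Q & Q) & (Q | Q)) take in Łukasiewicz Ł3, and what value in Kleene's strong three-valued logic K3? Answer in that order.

In Łukasiewicz Ł3: Q & Q = ½ & ½ = ½
Q | Q = ½ | ½ = ½
(Q & Q) & (Q | Q) = ½ & ½ = ½
Q -> ((Q & Q) & (Q | Q)) = ½ -> ½ = true  [min(1, 1−½+½)]
In Kleene's strong three-valued logic K3: Q & Q = ½ & ½ = ½
Q | Q = ½ | ½ = ½
(Q & Q) & (Q | Q) = ½ & ½ = ½
Q -> ((Q & Q) & (Q | Q)) = ½ -> ½ = ½
They differ because Łukasiewicz Ł3 and Kleene's strong three-valued logic K3 treat ½ differently under implication.

true; ½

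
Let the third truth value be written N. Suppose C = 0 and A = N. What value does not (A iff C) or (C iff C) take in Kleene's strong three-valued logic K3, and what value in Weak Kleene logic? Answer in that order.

In Kleene's strong three-valued logic K3: A iff C = N iff 0 = N
not (A iff C) = not N = N
C iff C = 0 iff 0 = 1
not (A iff C) or (C iff C) = N or 1 = 1
In Weak Kleene logic: A iff C = N iff 0 = N
not (A iff C) = not N = N
C iff C = 0 iff 0 = 1
not (A iff C) or (C iff C) = N or 1 = N
They differ because Kleene's strong three-valued logic K3 and Weak Kleene logic treat N differently under the binary connectives.

1; N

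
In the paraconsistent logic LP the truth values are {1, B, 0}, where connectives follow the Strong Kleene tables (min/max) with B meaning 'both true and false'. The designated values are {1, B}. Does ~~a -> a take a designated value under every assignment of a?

Every assignment of a over {1, B, 0} gives a value in {1, B}.
In particular, with a=B: ~~a -> a = B.

Yes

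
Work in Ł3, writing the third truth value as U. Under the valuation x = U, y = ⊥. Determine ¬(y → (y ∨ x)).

y ∨ x = ⊥ ∨ U = U
y → (y ∨ x) = ⊥ → U = ⊤
¬(y → (y ∨ x)) = ¬⊤ = ⊥

⊥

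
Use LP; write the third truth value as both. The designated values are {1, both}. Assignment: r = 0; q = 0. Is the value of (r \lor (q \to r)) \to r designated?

No

q \to r = 0 \to 0 = 1
r \lor (q \to r) = 0 \lor 1 = 1
(r \lor (q \to r)) \to r = 1 \to 0 = 0
0 ∉ {1, both}.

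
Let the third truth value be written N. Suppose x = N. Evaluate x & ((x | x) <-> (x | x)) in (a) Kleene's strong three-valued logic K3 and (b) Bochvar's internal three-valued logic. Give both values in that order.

In Kleene's strong three-valued logic K3: x | x = N | N = N
x | x = N | N = N
(x | x) <-> (x | x) = N <-> N = N
x & ((x | x) <-> (x | x)) = N & N = N
In Bochvar's internal three-valued logic: x | x = N | N = N
x | x = N | N = N
(x | x) <-> (x | x) = N <-> N = N
x & ((x | x) <-> (x | x)) = N & N = N

N; N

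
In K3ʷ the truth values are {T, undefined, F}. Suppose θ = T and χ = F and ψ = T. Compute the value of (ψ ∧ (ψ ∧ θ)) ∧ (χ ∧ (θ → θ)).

ψ ∧ θ = T ∧ T = T
ψ ∧ (ψ ∧ θ) = T ∧ T = T
θ → θ = T → T = T
χ ∧ (θ → θ) = F ∧ T = F
(ψ ∧ (ψ ∧ θ)) ∧ (χ ∧ (θ → θ)) = T ∧ F = F

F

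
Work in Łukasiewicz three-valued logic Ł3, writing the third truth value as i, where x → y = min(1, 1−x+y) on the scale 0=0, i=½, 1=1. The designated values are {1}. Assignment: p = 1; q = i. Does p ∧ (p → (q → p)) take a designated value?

q → p = i → 1 = 1  [min(1, 1−½+1)]
p → (q → p) = 1 → 1 = 1
p ∧ (p → (q → p)) = 1 ∧ 1 = 1
1 ∈ {1}.

Yes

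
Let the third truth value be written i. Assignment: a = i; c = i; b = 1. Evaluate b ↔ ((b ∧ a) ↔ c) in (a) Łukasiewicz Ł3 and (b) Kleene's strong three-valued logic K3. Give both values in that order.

1; i

In Łukasiewicz Ł3: b ∧ a = 1 ∧ i = i
(b ∧ a) ↔ c = i ↔ i = 1
b ↔ ((b ∧ a) ↔ c) = 1 ↔ 1 = 1
In Kleene's strong three-valued logic K3: b ∧ a = 1 ∧ i = i
(b ∧ a) ↔ c = i ↔ i = i
b ↔ ((b ∧ a) ↔ c) = 1 ↔ i = i
They differ because Łukasiewicz Ł3 and Kleene's strong three-valued logic K3 treat i differently under implication.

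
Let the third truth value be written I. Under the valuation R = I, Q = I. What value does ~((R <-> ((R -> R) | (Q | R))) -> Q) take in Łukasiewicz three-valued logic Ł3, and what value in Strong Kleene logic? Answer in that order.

In Łukasiewicz three-valued logic Ł3: R -> R = I -> I = T  [min(1, 1−½+½)]
Q | R = I | I = I
(R -> R) | (Q | R) = T | I = T
R <-> ((R -> R) | (Q | R)) = I <-> T = I
(R <-> ((R -> R) | (Q | R))) -> Q = I -> I = T
~((R <-> ((R -> R) | (Q | R))) -> Q) = ~T = F
In Strong Kleene logic: R -> R = I -> I = I
Q | R = I | I = I
(R -> R) | (Q | R) = I | I = I
R <-> ((R -> R) | (Q | R)) = I <-> I = I
(R <-> ((R -> R) | (Q | R))) -> Q = I -> I = I
~((R <-> ((R -> R) | (Q | R))) -> Q) = ~I = I
They differ because Łukasiewicz three-valued logic Ł3 and Strong Kleene logic treat I differently under implication.

F; I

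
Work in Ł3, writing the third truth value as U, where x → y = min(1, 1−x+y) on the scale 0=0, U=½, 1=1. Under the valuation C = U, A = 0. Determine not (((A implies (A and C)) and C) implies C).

A and C = 0 and U = 0
A implies (A and C) = 0 implies 0 = 1
(A implies (A and C)) and C = 1 and U = U
((A implies (A and C)) and C) implies C = U implies U = 1  [min(1, 1−½+½)]
not (((A implies (A and C)) and C) implies C) = not 1 = 0

0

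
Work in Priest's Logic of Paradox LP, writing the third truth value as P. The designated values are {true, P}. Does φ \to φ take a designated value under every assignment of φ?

Every assignment of φ over {true, P, false} gives a value in {true, P}.
In particular, with φ=P: φ \to φ = P.

Yes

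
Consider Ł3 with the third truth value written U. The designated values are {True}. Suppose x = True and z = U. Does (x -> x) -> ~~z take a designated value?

No

x -> x = True -> True = True
~z = ~U = U
~~z = ~U = U
(x -> x) -> ~~z = True -> U = U
U ∉ {True}.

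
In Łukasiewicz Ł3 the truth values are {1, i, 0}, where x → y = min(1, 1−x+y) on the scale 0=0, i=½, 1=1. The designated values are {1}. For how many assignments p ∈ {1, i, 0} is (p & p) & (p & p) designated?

p=1: 1 ✓
p=i: i ·
p=0: 0 ·

1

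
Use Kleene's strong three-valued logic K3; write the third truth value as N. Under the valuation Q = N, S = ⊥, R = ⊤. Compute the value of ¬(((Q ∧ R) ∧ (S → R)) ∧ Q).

Q ∧ R = N ∧ ⊤ = N
S → R = ⊥ → ⊤ = ⊤
(Q ∧ R) ∧ (S → R) = N ∧ ⊤ = N
((Q ∧ R) ∧ (S → R)) ∧ Q = N ∧ N = N
¬(((Q ∧ R) ∧ (S → R)) ∧ Q) = ¬N = N

N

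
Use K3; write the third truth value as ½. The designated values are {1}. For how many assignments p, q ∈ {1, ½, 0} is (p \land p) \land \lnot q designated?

Designated under: (p=1, q=0).

1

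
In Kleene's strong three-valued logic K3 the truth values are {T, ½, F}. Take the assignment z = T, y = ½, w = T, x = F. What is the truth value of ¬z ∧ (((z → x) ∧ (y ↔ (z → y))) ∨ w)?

¬z = ¬T = F
z → x = T → F = F
z → y = T → ½ = ½  [¬T ∨ ½]
y ↔ (z → y) = ½ ↔ ½ = ½
(z → x) ∧ (y ↔ (z → y)) = F ∧ ½ = F
((z → x) ∧ (y ↔ (z → y))) ∨ w = F ∨ T = T
¬z ∧ (((z → x) ∧ (y ↔ (z → y))) ∨ w) = F ∧ T = F

F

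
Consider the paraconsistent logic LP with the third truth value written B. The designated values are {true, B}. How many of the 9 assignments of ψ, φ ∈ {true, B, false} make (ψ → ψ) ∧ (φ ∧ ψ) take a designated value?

4

Designated under: (ψ=true, φ=true); (ψ=true, φ=B); (ψ=B, φ=true); (ψ=B, φ=B).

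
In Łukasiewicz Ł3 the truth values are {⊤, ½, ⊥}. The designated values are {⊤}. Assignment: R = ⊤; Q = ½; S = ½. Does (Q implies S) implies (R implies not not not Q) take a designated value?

Q implies S = ½ implies ½ = ⊤  [min(1, 1−½+½)]
not Q = not ½ = ½
not not Q = not ½ = ½
not not not Q = not ½ = ½
R implies not not not Q = ⊤ implies ½ = ½
(Q implies S) implies (R implies not not not Q) = ⊤ implies ½ = ½
½ ∉ {⊤}.

No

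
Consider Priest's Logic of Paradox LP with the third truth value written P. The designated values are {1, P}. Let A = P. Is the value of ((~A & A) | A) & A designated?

~A = ~P = P
~A & A = P & P = P
(~A & A) | A = P | P = P
((~A & A) | A) & A = P & P = P
P ∈ {1, P}.

Yes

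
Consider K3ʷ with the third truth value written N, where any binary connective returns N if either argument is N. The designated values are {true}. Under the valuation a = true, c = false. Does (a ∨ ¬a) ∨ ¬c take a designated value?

Yes

¬a = ¬true = false
a ∨ ¬a = true ∨ false = true
¬c = ¬false = true
(a ∨ ¬a) ∨ ¬c = true ∨ true = true
true ∈ {true}.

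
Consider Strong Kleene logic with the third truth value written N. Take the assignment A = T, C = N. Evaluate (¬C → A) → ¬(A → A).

F

¬C = ¬N = N
¬C → A = N → T = T  [¬N ∨ T]
A → A = T → T = T
¬(A → A) = ¬T = F
(¬C → A) → ¬(A → A) = T → F = F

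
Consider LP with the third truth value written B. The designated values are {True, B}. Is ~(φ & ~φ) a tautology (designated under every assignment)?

Yes

Every assignment of φ over {True, B, False} gives a value in {True, B}.
In particular, with φ=B: ~(φ & ~φ) = B.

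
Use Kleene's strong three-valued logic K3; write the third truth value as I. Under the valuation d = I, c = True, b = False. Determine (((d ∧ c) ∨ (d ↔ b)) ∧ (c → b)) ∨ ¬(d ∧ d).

d ∧ c = I ∧ True = I
d ↔ b = I ↔ False = I
(d ∧ c) ∨ (d ↔ b) = I ∨ I = I
c → b = True → False = False
((d ∧ c) ∨ (d ↔ b)) ∧ (c → b) = I ∧ False = False
d ∧ d = I ∧ I = I
¬(d ∧ d) = ¬I = I
(((d ∧ c) ∨ (d ↔ b)) ∧ (c → b)) ∨ ¬(d ∧ d) = False ∨ I = I

I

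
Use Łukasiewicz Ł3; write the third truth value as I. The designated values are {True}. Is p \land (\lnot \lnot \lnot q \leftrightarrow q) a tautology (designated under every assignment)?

No

Countermodel: p=True, q=True gives False, which is not designated.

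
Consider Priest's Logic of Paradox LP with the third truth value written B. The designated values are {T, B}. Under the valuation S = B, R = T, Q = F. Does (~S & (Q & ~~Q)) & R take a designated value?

No

~S = ~B = B
~Q = ~F = T
~~Q = ~T = F
Q & ~~Q = F & F = F
~S & (Q & ~~Q) = B & F = F
(~S & (Q & ~~Q)) & R = F & T = F
F ∉ {T, B}.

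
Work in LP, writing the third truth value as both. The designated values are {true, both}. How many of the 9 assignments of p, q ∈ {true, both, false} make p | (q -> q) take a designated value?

Of the 9 assignments, 9 give a value in {true, both}.

9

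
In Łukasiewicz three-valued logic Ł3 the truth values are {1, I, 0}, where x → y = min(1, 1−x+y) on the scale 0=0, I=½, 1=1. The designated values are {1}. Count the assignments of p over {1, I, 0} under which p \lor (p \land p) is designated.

1

p=1: 1 ✓
p=I: I ·
p=0: 0 ·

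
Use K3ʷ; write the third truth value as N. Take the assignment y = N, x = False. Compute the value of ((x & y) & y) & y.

N

x & y = False & N = N
(x & y) & y = N & N = N
((x & y) & y) & y = N & N = N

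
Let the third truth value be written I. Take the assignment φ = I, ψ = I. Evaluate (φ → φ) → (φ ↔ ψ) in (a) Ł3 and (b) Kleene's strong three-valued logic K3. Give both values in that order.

True; I

In Ł3: φ → φ = I → I = True
φ ↔ ψ = I ↔ I = True
(φ → φ) → (φ ↔ ψ) = True → True = True
In Kleene's strong three-valued logic K3: φ → φ = I → I = I  [¬I ∨ I]
φ ↔ ψ = I ↔ I = I
(φ → φ) → (φ ↔ ψ) = I → I = I
They differ because Ł3 and Kleene's strong three-valued logic K3 treat I differently under implication.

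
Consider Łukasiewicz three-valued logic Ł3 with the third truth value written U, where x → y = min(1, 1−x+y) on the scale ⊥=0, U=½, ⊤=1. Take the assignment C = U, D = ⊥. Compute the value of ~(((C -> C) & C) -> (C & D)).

C -> C = U -> U = ⊤
(C -> C) & C = ⊤ & U = U
C & D = U & ⊥ = ⊥
((C -> C) & C) -> (C & D) = U -> ⊥ = U
~(((C -> C) & C) -> (C & D)) = ~U = U

U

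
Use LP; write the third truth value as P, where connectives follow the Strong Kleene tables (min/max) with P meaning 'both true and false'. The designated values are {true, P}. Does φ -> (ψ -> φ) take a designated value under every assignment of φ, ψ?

Every assignment of φ, ψ over {true, P, false} gives a value in {true, P}.
In particular, with φ=P, ψ=P: φ -> (ψ -> φ) = P.

Yes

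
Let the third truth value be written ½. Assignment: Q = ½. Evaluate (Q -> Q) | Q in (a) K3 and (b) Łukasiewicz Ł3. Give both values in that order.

½; true

In K3: Q -> Q = ½ -> ½ = ½  [~½ | ½]
(Q -> Q) | Q = ½ | ½ = ½
In Łukasiewicz Ł3: Q -> Q = ½ -> ½ = true
(Q -> Q) | Q = true | ½ = true
They differ because K3 and Łukasiewicz Ł3 treat ½ differently under implication.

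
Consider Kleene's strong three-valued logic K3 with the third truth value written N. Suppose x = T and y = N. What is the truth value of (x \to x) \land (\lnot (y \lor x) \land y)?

x \to x = T \to T = T
y \lor x = N \lor T = T
\lnot (y \lor x) = \lnot T = F
\lnot (y \lor x) \land y = F \land N = F
(x \to x) \land (\lnot (y \lor x) \land y) = T \land F = F

F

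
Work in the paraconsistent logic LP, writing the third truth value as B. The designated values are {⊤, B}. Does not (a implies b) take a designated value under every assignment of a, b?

No

Countermodel: a=⊤, b=⊤ gives ⊥, which is not designated.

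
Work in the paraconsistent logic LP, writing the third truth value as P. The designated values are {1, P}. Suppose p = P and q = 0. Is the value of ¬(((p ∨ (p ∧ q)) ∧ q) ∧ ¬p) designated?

p ∧ q = P ∧ 0 = 0
p ∨ (p ∧ q) = P ∨ 0 = P
(p ∨ (p ∧ q)) ∧ q = P ∧ 0 = 0
¬p = ¬P = P
((p ∨ (p ∧ q)) ∧ q) ∧ ¬p = 0 ∧ P = 0
¬(((p ∨ (p ∧ q)) ∧ q) ∧ ¬p) = ¬0 = 1
1 ∈ {1, P}.

Yes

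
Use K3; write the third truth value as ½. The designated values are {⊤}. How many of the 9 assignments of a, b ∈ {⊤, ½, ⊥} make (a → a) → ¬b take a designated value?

3

Designated under: (a=⊤, b=⊥); (a=½, b=⊥); (a=⊥, b=⊥).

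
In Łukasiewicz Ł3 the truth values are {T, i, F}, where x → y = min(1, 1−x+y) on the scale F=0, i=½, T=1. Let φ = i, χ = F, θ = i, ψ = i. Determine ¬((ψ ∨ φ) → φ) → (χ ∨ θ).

T

ψ ∨ φ = i ∨ i = i
(ψ ∨ φ) → φ = i → i = T
¬((ψ ∨ φ) → φ) = ¬T = F
χ ∨ θ = F ∨ i = i
¬((ψ ∨ φ) → φ) → (χ ∨ θ) = F → i = T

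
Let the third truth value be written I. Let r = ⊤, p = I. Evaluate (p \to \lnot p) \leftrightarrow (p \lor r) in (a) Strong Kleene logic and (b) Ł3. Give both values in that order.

I; ⊤

In Strong Kleene logic: \lnot p = \lnot I = I
p \to \lnot p = I \to I = I
p \lor r = I \lor ⊤ = ⊤
(p \to \lnot p) \leftrightarrow (p \lor r) = I \leftrightarrow ⊤ = I
In Ł3: \lnot p = \lnot I = I
p \to \lnot p = I \to I = ⊤  [min(1, 1−½+½)]
p \lor r = I \lor ⊤ = ⊤
(p \to \lnot p) \leftrightarrow (p \lor r) = ⊤ \leftrightarrow ⊤ = ⊤
They differ because Strong Kleene logic and Ł3 treat I differently under implication.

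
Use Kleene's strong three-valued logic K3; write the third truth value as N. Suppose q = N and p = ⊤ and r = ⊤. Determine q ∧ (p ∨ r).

p ∨ r = ⊤ ∨ ⊤ = ⊤
q ∧ (p ∨ r) = N ∧ ⊤ = N

N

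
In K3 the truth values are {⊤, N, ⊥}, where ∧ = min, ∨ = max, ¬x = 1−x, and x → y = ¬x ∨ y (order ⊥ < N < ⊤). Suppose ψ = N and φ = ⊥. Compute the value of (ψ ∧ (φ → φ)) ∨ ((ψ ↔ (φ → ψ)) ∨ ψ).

N

φ → φ = ⊥ → ⊥ = ⊤
ψ ∧ (φ → φ) = N ∧ ⊤ = N
φ → ψ = ⊥ → N = ⊤
ψ ↔ (φ → ψ) = N ↔ ⊤ = N
(ψ ↔ (φ → ψ)) ∨ ψ = N ∨ N = N
(ψ ∧ (φ → φ)) ∨ ((ψ ↔ (φ → ψ)) ∨ ψ) = N ∨ N = N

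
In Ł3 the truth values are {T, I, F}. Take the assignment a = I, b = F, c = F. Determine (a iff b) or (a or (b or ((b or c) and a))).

I

a iff b = I iff F = I  [1 − |½−0|]
b or c = F or F = F
(b or c) and a = F and I = F
b or ((b or c) and a) = F or F = F
a or (b or ((b or c) and a)) = I or F = I
(a iff b) or (a or (b or ((b or c) and a))) = I or I = I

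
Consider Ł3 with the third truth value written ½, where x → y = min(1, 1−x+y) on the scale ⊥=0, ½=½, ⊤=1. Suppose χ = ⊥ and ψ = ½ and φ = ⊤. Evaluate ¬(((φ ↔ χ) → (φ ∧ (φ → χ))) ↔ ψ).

φ ↔ χ = ⊤ ↔ ⊥ = ⊥
φ → χ = ⊤ → ⊥ = ⊥
φ ∧ (φ → χ) = ⊤ ∧ ⊥ = ⊥
(φ ↔ χ) → (φ ∧ (φ → χ)) = ⊥ → ⊥ = ⊤
((φ ↔ χ) → (φ ∧ (φ → χ))) ↔ ψ = ⊤ ↔ ½ = ½  [1 − |1−½|]
¬(((φ ↔ χ) → (φ ∧ (φ → χ))) ↔ ψ) = ¬½ = ½

½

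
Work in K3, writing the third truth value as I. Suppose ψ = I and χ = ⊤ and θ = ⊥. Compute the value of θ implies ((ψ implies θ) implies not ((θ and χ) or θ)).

⊤

ψ implies θ = I implies ⊥ = I  [not I or ⊥]
θ and χ = ⊥ and ⊤ = ⊥
(θ and χ) or θ = ⊥ or ⊥ = ⊥
not ((θ and χ) or θ) = not ⊥ = ⊤
(ψ implies θ) implies not ((θ and χ) or θ) = I implies ⊤ = ⊤
θ implies ((ψ implies θ) implies not ((θ and χ) or θ)) = ⊥ implies ⊤ = ⊤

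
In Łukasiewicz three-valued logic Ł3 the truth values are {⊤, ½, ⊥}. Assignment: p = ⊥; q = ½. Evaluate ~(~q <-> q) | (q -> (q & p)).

½

~q = ~½ = ½
~q <-> q = ½ <-> ½ = ⊤
~(~q <-> q) = ~⊤ = ⊥
q & p = ½ & ⊥ = ⊥
q -> (q & p) = ½ -> ⊥ = ½
~(~q <-> q) | (q -> (q & p)) = ⊥ | ½ = ½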